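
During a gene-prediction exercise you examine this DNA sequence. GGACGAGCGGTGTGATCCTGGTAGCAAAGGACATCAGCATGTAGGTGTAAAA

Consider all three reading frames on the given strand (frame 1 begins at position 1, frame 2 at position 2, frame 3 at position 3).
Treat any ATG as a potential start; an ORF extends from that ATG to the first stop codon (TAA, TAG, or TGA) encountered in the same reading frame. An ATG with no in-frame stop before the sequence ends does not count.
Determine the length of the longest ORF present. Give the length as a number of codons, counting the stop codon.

Frame 1: GGA CGA GCG GTG TGA TCC TGG TAG CAA AGG ACA TCA GCA TGT AGG TGT AAA — no ATG→stop ORF.
Frame 2: GAC GAG CGG TGT GAT CCT GGT AGC AAA GGA CAT CAG CAT GTA GGT GTA AAA — no ATG→stop ORF.
Frame 3: ACG AGC GGT GTG ATC CTG GTA GCA AAG GAC ATC AGC ATG TAG GTG TAA — ATG at 39, stop TAG at 42 → 6 nt.
Longest: frame 3, positions 39–44, 6 nt = 2 codons = 1 aa. → 2 codons.

2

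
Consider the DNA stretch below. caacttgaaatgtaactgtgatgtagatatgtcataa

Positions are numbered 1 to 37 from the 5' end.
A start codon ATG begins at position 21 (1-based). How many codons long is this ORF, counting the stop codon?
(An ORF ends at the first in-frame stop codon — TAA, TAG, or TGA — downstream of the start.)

Codons from position 21: ATG (21–23), TAG (24–26).
TAG is the first in-frame stop; that's 2 codons including the stop.

2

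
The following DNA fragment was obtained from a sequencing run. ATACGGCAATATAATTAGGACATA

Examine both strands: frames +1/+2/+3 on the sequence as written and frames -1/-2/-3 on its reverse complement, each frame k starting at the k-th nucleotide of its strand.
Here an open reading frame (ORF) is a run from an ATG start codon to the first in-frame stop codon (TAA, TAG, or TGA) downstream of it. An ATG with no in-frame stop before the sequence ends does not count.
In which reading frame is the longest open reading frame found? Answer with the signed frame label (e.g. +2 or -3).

-2

Reverse complement (5'→3'): TATGTCCTAATTATATTGCCGTAT
Frame +1: ATA CGG CAA TAT AAT TAG GAC ATA — no ATG→stop ORF.
Frame +2: TAC GGC AAT ATA ATT AGG ACA — no ATG→stop ORF.
Frame +3: ACG GCA ATA TAA TTA GGA CAT — no ATG→stop ORF.
Frame -1: TAT GTC CTA ATT ATA TTG CCG TAT — no ATG→stop ORF.
Frame -2: ATG TCC TAA TTA TAT TGC CGT — ATG at 2, stop TAA at 8 → 9 nt.
Frame -3: TGT CCT AAT TAT ATT GCC GTA — no ATG→stop ORF.
Longest ORF is 9 nt in frame -2 (positions 2–10).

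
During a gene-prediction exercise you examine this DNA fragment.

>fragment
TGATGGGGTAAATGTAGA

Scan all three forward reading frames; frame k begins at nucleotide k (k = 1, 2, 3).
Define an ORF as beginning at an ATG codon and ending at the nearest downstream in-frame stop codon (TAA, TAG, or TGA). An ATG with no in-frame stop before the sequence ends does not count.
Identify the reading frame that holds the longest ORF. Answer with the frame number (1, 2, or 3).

Frame 1: TGA TGG GGT AAA TGT AGA — no ATG→stop ORF.
Frame 2: GAT GGG GTA AAT GTA — no ATG→stop ORF.
Frame 3: ATG GGG TAA ATG TAG — ATG at 3, stop TAA at 9 → 9 nt; ATG at 12, stop TAG at 15 → 6 nt.
Longest ORF is 9 nt in frame 3 (positions 3–11).

3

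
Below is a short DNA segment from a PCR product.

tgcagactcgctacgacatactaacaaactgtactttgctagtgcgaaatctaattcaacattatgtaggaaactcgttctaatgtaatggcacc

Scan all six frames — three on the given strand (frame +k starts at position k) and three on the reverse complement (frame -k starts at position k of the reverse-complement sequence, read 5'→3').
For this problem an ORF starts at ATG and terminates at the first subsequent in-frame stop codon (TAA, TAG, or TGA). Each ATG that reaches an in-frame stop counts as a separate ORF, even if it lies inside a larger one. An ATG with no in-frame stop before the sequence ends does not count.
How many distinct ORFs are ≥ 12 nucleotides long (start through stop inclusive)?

1

Reverse complement (5'→3'): GGTGCCATTACATTAGAACGAGTTTCCTACATAATGTTGAATTAGATTTCGCACTAGCAAAGTACAGTTTGTTAGTATGTCGTAGCGAGTCTGCA
Frame +1: TGC AGA CTC GCT ACG ACA TAC TAA CAA ACT GTA CTT TGC TAG TGC GAA ATC TAA TTC AAC ATT ATG TAG GAA ACT CGT TCT AAT GTA ATG GCA — ATG at 64, stop TAG at 67 → 6 nt.
Frame +2: GCA GAC TCG CTA CGA CAT ACT AAC AAA CTG TAC TTT GCT AGT GCG AAA TCT AAT TCA ACA TTA TGT AGG AAA CTC GTT CTA ATG TAA TGG CAC — ATG at 83, stop TAA at 86 → 6 nt.
Frame +3: CAG ACT CGC TAC GAC ATA CTA ACA AAC TGT ACT TTG CTA GTG CGA AAT CTA ATT CAA CAT TAT GTA GGA AAC TCG TTC TAA TGT AAT GGC ACC — no ATG→stop ORF.
Frame -1: GGT GCC ATT ACA TTA GAA CGA GTT TCC TAC ATA ATG TTG AAT TAG ATT TCG CAC TAG CAA AGT ACA GTT TGT TAG TAT GTC GTA GCG AGT CTG — ATG at 34, stop TAG at 43 → 12 nt.
Frame -2: GTG CCA TTA CAT TAG AAC GAG TTT CCT ACA TAA TGT TGA ATT AGA TTT CGC ACT AGC AAA GTA CAG TTT GTT AGT ATG TCG TAG CGA GTC TGC — ATG at 77, stop TAG at 83 → 9 nt.
Frame -3: TGC CAT TAC ATT AGA ACG AGT TTC CTA CAT AAT GTT GAA TTA GAT TTC GCA CTA GCA AAG TAC AGT TTG TTA GTA TGT CGT AGC GAG TCT GCA — no ATG→stop ORF.
ORFs ≥ 12 nucleotides: frame -1 34–45 (12 nucleotides). Count = 1.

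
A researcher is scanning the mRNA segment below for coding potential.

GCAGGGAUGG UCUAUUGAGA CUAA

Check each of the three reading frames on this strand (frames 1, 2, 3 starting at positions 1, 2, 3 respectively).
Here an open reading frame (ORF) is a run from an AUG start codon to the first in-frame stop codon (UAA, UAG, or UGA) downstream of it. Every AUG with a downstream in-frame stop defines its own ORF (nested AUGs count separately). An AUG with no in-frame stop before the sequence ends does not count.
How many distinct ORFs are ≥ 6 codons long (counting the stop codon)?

Frame 1: GCA GGG AUG GUC UAU UGA GAC UAA — AUG at 7, stop UGA at 16 → 12 nt.
Frame 2: CAG GGA UGG UCU AUU GAG ACU — no AUG→stop ORF.
Frame 3: AGG GAU GGU CUA UUG AGA CUA — no AUG→stop ORF.
No ORF reaches 6 codons. Count = 0.

0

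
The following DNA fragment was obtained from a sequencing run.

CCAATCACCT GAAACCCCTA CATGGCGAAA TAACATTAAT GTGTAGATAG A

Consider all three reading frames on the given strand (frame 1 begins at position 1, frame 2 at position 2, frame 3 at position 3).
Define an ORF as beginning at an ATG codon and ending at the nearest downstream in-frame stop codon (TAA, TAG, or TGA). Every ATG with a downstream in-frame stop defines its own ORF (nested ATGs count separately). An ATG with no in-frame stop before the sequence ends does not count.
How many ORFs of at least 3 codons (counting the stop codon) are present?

2

Frame 1: CCA ATC ACC TGA AAC CCC TAC ATG GCG AAA TAA CAT TAA TGT GTA GAT AGA — ATG at 22, stop TAA at 31 → 12 nt.
Frame 2: CAA TCA CCT GAA ACC CCT ACA TGG CGA AAT AAC ATT AAT GTG TAG ATA — no ATG→stop ORF.
Frame 3: AAT CAC CTG AAA CCC CTA CAT GGC GAA ATA ACA TTA ATG TGT AGA TAG — ATG at 39, stop TAG at 48 → 12 nt.
ORFs ≥ 3 codons: frame 1 22–33 (4 codons), frame 3 39–50 (4 codons). Count = 2.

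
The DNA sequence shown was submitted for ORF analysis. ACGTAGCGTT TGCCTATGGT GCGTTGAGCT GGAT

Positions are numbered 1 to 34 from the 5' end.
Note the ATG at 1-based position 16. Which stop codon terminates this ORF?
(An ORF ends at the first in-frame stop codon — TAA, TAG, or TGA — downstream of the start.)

TGA

Codons from position 16: ATG (16–18), GTG (19–21), CGT (22–24), TGA (25–27).
The first in-frame stop codon is TGA.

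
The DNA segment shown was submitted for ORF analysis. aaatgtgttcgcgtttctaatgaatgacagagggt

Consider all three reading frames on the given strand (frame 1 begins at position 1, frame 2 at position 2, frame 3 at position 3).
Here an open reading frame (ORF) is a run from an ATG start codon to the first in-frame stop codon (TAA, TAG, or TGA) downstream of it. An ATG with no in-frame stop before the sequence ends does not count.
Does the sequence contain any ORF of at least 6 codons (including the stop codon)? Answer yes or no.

Frame 1: AAA TGT GTT CGC GTT TCT AAT GAA TGA CAG AGG — no ATG→stop ORF.
Frame 2: AAT GTG TTC GCG TTT CTA ATG AAT GAC AGA GGG — no ATG→stop ORF.
Frame 3: ATG TGT TCG CGT TTC TAA TGA ATG ACA GAG GGT — ATG at 3, stop TAA at 18 → 18 nt.
Frame 3 has an ORF of 6 codons (positions 3–20) ≥ 6, so yes.

yes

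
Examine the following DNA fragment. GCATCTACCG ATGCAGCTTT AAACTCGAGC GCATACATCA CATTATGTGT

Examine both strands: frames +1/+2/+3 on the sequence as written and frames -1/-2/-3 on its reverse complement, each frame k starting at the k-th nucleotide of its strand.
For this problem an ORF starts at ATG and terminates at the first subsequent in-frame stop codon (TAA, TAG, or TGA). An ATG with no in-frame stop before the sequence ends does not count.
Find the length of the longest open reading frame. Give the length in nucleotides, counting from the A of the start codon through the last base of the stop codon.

Reverse complement (5'→3'): ACACATAATGTGATGTATGCGCTCGAGTTTAAAGCTGCATCGGTAGATGC
Frame +1: GCA TCT ACC GAT GCA GCT TTA AAC TCG AGC GCA TAC ATC ACA TTA TGT — no ATG→stop ORF.
Frame +2: CAT CTA CCG ATG CAG CTT TAA ACT CGA GCG CAT ACA TCA CAT TAT GTG — ATG at 11, stop TAA at 20 → 12 nt.
Frame +3: ATC TAC CGA TGC AGC TTT AAA CTC GAG CGC ATA CAT CAC ATT ATG TGT — no ATG→stop ORF.
Frame -1: ACA CAT AAT GTG ATG TAT GCG CTC GAG TTT AAA GCT GCA TCG GTA GAT — no ATG→stop ORF.
Frame -2: CAC ATA ATG TGA TGT ATG CGC TCG AGT TTA AAG CTG CAT CGG TAG ATG — ATG at 8, stop TGA at 11 → 6 nt; ATG at 17, stop TAG at 44 → 30 nt.
Frame -3: ACA TAA TGT GAT GTA TGC GCT CGA GTT TAA AGC TGC ATC GGT AGA TGC — no ATG→stop ORF.
Longest: frame -2, positions 17–46, 30 nt = 10 codons = 9 aa. → 30 nucleotides.

30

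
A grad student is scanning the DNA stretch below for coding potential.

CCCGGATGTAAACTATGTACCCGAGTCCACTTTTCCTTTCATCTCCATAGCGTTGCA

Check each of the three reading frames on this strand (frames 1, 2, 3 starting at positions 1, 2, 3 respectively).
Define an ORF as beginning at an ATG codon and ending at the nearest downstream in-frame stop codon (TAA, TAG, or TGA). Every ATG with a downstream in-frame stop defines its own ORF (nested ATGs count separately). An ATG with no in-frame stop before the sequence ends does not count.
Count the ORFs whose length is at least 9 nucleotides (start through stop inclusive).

1

Frame 1: CCC GGA TGT AAA CTA TGT ACC CGA GTC CAC TTT TCC TTT CAT CTC CAT AGC GTT GCA — no ATG→stop ORF.
Frame 2: CCG GAT GTA AAC TAT GTA CCC GAG TCC ACT TTT CCT TTC ATC TCC ATA GCG TTG — no ATG→stop ORF.
Frame 3: CGG ATG TAA ACT ATG TAC CCG AGT CCA CTT TTC CTT TCA TCT CCA TAG CGT TGC — ATG at 6, stop TAA at 9 → 6 nt; ATG at 15, stop TAG at 48 → 36 nt.
ORFs ≥ 9 nucleotides: frame 3 15–50 (36 nucleotides). Count = 1.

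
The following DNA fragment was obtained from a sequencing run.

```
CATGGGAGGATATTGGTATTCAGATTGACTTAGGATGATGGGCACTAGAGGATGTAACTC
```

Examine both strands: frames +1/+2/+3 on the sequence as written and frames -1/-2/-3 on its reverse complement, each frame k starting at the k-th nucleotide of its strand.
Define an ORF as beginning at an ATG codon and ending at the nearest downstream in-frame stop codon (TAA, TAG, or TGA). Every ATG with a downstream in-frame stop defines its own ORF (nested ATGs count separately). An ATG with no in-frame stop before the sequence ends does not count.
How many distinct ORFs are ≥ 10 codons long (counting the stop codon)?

Reverse complement (5'→3'): GAGTTACATCCTCTAGTGCCCATCATCCTAAGTCAATCTGAATACCAATATCCTCCCATG
Frame +1: CAT GGG AGG ATA TTG GTA TTC AGA TTG ACT TAG GAT GAT GGG CAC TAG AGG ATG TAA CTC — ATG at 52, stop TAA at 55 → 6 nt.
Frame +2: ATG GGA GGA TAT TGG TAT TCA GAT TGA CTT AGG ATG ATG GGC ACT AGA GGA TGT AAC — ATG at 2, stop TGA at 26 → 27 nt.
Frame +3: TGG GAG GAT ATT GGT ATT CAG ATT GAC TTA GGA TGA TGG GCA CTA GAG GAT GTA ACT — no ATG→stop ORF.
Frame -1: GAG TTA CAT CCT CTA GTG CCC ATC ATC CTA AGT CAA TCT GAA TAC CAA TAT CCT CCC ATG — no ATG→stop ORF.
Frame -2: AGT TAC ATC CTC TAG TGC CCA TCA TCC TAA GTC AAT CTG AAT ACC AAT ATC CTC CCA — no ATG→stop ORF.
Frame -3: GTT ACA TCC TCT AGT GCC CAT CAT CCT AAG TCA ATC TGA ATA CCA ATA TCC TCC CAT — no ATG→stop ORF.
No ORF reaches 10 codons. Count = 0.

0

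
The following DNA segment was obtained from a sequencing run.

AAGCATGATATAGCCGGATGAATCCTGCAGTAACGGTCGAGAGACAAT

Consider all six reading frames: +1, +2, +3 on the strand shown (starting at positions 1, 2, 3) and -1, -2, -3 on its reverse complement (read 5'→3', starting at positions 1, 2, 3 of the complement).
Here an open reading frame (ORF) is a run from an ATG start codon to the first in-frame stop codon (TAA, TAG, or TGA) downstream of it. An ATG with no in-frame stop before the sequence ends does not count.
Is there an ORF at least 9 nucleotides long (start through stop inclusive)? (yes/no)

yes

Reverse complement (5'→3'): ATTGTCTCTCGACCGTTACTGCAGGATTCATCCGGCTATATCATGCTT
Frame +1: AAG CAT GAT ATA GCC GGA TGA ATC CTG CAG TAA CGG TCG AGA GAC AAT — no ATG→stop ORF.
Frame +2: AGC ATG ATA TAG CCG GAT GAA TCC TGC AGT AAC GGT CGA GAG ACA — ATG at 5, stop TAG at 11 → 9 nt.
Frame +3: GCA TGA TAT AGC CGG ATG AAT CCT GCA GTA ACG GTC GAG AGA CAA — no ATG→stop ORF.
Frame -1: ATT GTC TCT CGA CCG TTA CTG CAG GAT TCA TCC GGC TAT ATC ATG CTT — no ATG→stop ORF.
Frame -2: TTG TCT CTC GAC CGT TAC TGC AGG ATT CAT CCG GCT ATA TCA TGC — no ATG→stop ORF.
Frame -3: TGT CTC TCG ACC GTT ACT GCA GGA TTC ATC CGG CTA TAT CAT GCT — no ATG→stop ORF.
Frame +2 has an ORF of 9 nucleotides (positions 5–13) ≥ 9, so yes.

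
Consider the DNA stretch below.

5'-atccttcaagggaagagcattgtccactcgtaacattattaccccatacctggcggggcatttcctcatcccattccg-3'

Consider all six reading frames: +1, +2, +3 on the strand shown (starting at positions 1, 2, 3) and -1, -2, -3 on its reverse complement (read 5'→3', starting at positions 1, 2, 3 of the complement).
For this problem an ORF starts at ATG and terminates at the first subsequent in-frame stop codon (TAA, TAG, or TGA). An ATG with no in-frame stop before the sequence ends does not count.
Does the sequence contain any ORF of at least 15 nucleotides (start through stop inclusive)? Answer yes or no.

Reverse complement (5'→3'): CGGAATGGGATGAGGAAATGCCCCGCCAGGTATGGGGTAATAATGTTACGAGTGGACAATGCTCTTCCCTTGAAGGAT
Frame +1: ATC CTT CAA GGG AAG AGC ATT GTC CAC TCG TAA CAT TAT TAC CCC ATA CCT GGC GGG GCA TTT CCT CAT CCC ATT CCG — no ATG→stop ORF.
Frame +2: TCC TTC AAG GGA AGA GCA TTG TCC ACT CGT AAC ATT ATT ACC CCA TAC CTG GCG GGG CAT TTC CTC ATC CCA TTC — no ATG→stop ORF.
Frame +3: CCT TCA AGG GAA GAG CAT TGT CCA CTC GTA ACA TTA TTA CCC CAT ACC TGG CGG GGC ATT TCC TCA TCC CAT TCC — no ATG→stop ORF.
Frame -1: CGG AAT GGG ATG AGG AAA TGC CCC GCC AGG TAT GGG GTA ATA ATG TTA CGA GTG GAC AAT GCT CTT CCC TTG AAG GAT — no ATG→stop ORF.
Frame -2: GGA ATG GGA TGA GGA AAT GCC CCG CCA GGT ATG GGG TAA TAA TGT TAC GAG TGG ACA ATG CTC TTC CCT TGA AGG — ATG at 5, stop TGA at 11 → 9 nt; ATG at 32, stop TAA at 38 → 9 nt; ATG at 59, stop TGA at 71 → 15 nt.
Frame -3: GAA TGG GAT GAG GAA ATG CCC CGC CAG GTA TGG GGT AAT AAT GTT ACG AGT GGA CAA TGC TCT TCC CTT GAA GGA — no ATG→stop ORF.
Frame -2 has an ORF of 15 nucleotides (positions 59–73) ≥ 15, so yes.

yes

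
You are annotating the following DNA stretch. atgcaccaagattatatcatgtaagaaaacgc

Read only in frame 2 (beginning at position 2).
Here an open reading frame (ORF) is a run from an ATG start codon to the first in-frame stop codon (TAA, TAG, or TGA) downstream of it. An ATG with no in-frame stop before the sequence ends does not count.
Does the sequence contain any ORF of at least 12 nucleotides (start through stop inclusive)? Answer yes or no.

no

Frame 2: TGC ACC AAG ATT ATA TCA TGT AAG AAA ACG — no ATG→stop ORF.
Largest ORF found is 0 nucleotides < 12, so no.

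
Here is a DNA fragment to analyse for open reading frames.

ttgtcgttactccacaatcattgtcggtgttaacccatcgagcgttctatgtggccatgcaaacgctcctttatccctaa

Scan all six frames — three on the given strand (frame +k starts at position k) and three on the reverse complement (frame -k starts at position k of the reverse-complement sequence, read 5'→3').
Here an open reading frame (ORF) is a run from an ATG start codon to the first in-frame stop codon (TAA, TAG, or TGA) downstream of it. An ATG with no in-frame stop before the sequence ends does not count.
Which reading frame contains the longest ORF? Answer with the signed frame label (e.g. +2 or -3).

Reverse complement (5'→3'): TTAGGGATAAAGGAGCGTTTGCATGGCCACATAGAACGCTCGATGGGTTAACACCGACAATGATTGTGGAGTAACGACAA
Frame +1: TTG TCG TTA CTC CAC AAT CAT TGT CGG TGT TAA CCC ATC GAG CGT TCT ATG TGG CCA TGC AAA CGC TCC TTT ATC CCT — no ATG→stop ORF.
Frame +2: TGT CGT TAC TCC ACA ATC ATT GTC GGT GTT AAC CCA TCG AGC GTT CTA TGT GGC CAT GCA AAC GCT CCT TTA TCC CTA — no ATG→stop ORF.
Frame +3: GTC GTT ACT CCA CAA TCA TTG TCG GTG TTA ACC CAT CGA GCG TTC TAT GTG GCC ATG CAA ACG CTC CTT TAT CCC TAA — ATG at 57, stop TAA at 78 → 24 nt.
Frame -1: TTA GGG ATA AAG GAG CGT TTG CAT GGC CAC ATA GAA CGC TCG ATG GGT TAA CAC CGA CAA TGA TTG TGG AGT AAC GAC — ATG at 43, stop TAA at 49 → 9 nt.
Frame -2: TAG GGA TAA AGG AGC GTT TGC ATG GCC ACA TAG AAC GCT CGA TGG GTT AAC ACC GAC AAT GAT TGT GGA GTA ACG ACA — ATG at 23, stop TAG at 32 → 12 nt.
Frame -3: AGG GAT AAA GGA GCG TTT GCA TGG CCA CAT AGA ACG CTC GAT GGG TTA ACA CCG ACA ATG ATT GTG GAG TAA CGA CAA — ATG at 60, stop TAA at 72 → 15 nt.
Longest ORF is 24 nt in frame +3 (positions 57–80).

+3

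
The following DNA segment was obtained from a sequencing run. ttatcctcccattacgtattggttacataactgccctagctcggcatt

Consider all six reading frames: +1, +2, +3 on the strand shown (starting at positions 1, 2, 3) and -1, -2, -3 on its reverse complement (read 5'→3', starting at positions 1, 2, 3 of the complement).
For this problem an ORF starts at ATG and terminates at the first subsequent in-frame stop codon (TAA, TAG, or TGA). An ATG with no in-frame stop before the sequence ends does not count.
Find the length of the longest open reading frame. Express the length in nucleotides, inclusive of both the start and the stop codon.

12

Reverse complement (5'→3'): AATGCCGAGCTAGGGCAGTTATGTAACCAATACGTAATGGGAGGATAA
Frame +1: TTA TCC TCC CAT TAC GTA TTG GTT ACA TAA CTG CCC TAG CTC GGC ATT — no ATG→stop ORF.
Frame +2: TAT CCT CCC ATT ACG TAT TGG TTA CAT AAC TGC CCT AGC TCG GCA — no ATG→stop ORF.
Frame +3: ATC CTC CCA TTA CGT ATT GGT TAC ATA ACT GCC CTA GCT CGG CAT — no ATG→stop ORF.
Frame -1: AAT GCC GAG CTA GGG CAG TTA TGT AAC CAA TAC GTA ATG GGA GGA TAA — ATG at 37, stop TAA at 46 → 12 nt.
Frame -2: ATG CCG AGC TAG GGC AGT TAT GTA ACC AAT ACG TAA TGG GAG GAT — ATG at 2, stop TAG at 11 → 12 nt.
Frame -3: TGC CGA GCT AGG GCA GTT ATG TAA CCA ATA CGT AAT GGG AGG ATA — ATG at 21, stop TAA at 24 → 6 nt.
Longest: frame -1, positions 37–48, 12 nt = 4 codons = 3 aa. → 12 nucleotides.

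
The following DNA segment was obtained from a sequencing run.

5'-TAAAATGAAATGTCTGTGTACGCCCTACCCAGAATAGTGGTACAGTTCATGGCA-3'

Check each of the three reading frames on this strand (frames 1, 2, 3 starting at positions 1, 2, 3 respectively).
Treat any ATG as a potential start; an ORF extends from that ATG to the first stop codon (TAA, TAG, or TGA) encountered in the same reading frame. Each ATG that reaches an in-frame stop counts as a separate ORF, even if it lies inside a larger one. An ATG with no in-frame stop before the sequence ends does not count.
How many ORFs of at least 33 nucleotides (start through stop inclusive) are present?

Frame 1: TAA AAT GAA ATG TCT GTG TAC GCC CTA CCC AGA ATA GTG GTA CAG TTC ATG GCA — no ATG→stop ORF.
Frame 2: AAA ATG AAA TGT CTG TGT ACG CCC TAC CCA GAA TAG TGG TAC AGT TCA TGG — ATG at 5, stop TAG at 35 → 33 nt.
Frame 3: AAA TGA AAT GTC TGT GTA CGC CCT ACC CAG AAT AGT GGT ACA GTT CAT GGC — no ATG→stop ORF.
ORFs ≥ 33 nucleotides: frame 2 5–37 (33 nucleotides). Count = 1.

1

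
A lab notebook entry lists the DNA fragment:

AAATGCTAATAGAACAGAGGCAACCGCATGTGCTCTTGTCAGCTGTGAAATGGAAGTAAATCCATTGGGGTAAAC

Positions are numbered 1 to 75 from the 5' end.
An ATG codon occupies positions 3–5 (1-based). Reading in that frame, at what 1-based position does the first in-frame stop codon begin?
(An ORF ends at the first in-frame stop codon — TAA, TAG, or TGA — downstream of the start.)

57

Codons from position 3: ATG (3–5), CTA (6–8), ATA (9–11), GAA (12–14), CAG (15–17), AGG (18–20), CAA (21–23), CCG (24–26), CAT (27–29), GTG (30–32), CTC (33–35), TTG (36–38), TCA (39–41), GCT (42–44), GTG (45–47), AAA (48–50), TGG (51–53), AAG (54–56), TAA (57–59).
TAA is a stop codon; it begins at position 57.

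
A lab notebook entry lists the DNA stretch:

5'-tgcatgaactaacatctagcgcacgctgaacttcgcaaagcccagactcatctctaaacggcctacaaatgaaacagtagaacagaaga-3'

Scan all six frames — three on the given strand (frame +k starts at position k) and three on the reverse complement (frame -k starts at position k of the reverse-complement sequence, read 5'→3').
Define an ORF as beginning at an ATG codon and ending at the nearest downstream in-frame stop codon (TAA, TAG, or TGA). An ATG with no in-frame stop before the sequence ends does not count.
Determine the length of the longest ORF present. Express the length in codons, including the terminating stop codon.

Reverse complement (5'→3'): TCTTCTGTTCTACTGTTTCATTTGTAGGCCGTTTAGAGATGAGTCTGGGCTTTGCGAAGTTCAGCGTGCGCTAGATGTTAGTTCATGCA
Frame +1: TGC ATG AAC TAA CAT CTA GCG CAC GCT GAA CTT CGC AAA GCC CAG ACT CAT CTC TAA ACG GCC TAC AAA TGA AAC AGT AGA ACA GAA — ATG at 4, stop TAA at 10 → 9 nt.
Frame +2: GCA TGA ACT AAC ATC TAG CGC ACG CTG AAC TTC GCA AAG CCC AGA CTC ATC TCT AAA CGG CCT ACA AAT GAA ACA GTA GAA CAG AAG — no ATG→stop ORF.
Frame +3: CAT GAA CTA ACA TCT AGC GCA CGC TGA ACT TCG CAA AGC CCA GAC TCA TCT CTA AAC GGC CTA CAA ATG AAA CAG TAG AAC AGA AGA — ATG at 69, stop TAG at 78 → 12 nt.
Frame -1: TCT TCT GTT CTA CTG TTT CAT TTG TAG GCC GTT TAG AGA TGA GTC TGG GCT TTG CGA AGT TCA GCG TGC GCT AGA TGT TAG TTC ATG — no ATG→stop ORF.
Frame -2: CTT CTG TTC TAC TGT TTC ATT TGT AGG CCG TTT AGA GAT GAG TCT GGG CTT TGC GAA GTT CAG CGT GCG CTA GAT GTT AGT TCA TGC — no ATG→stop ORF.
Frame -3: TTC TGT TCT ACT GTT TCA TTT GTA GGC CGT TTA GAG ATG AGT CTG GGC TTT GCG AAG TTC AGC GTG CGC TAG ATG TTA GTT CAT GCA — ATG at 39, stop TAG at 72 → 36 nt.
Longest: frame -3, positions 39–74, 36 nt = 12 codons = 11 aa. → 12 codons.

12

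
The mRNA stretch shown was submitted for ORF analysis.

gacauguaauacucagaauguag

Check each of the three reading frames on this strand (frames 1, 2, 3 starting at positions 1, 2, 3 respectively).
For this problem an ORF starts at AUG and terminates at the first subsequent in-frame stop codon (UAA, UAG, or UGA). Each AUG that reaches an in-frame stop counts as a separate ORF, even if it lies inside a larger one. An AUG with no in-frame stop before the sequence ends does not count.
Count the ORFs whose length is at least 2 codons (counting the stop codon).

Frame 1: GAC AUG UAA UAC UCA GAA UGU — AUG at 4, stop UAA at 7 → 6 nt.
Frame 2: ACA UGU AAU ACU CAG AAU GUA — no AUG→stop ORF.
Frame 3: CAU GUA AUA CUC AGA AUG UAG — AUG at 18, stop UAG at 21 → 6 nt.
ORFs ≥ 2 codons: frame 1 4–9 (2 codons), frame 3 18–23 (2 codons). Count = 2.

2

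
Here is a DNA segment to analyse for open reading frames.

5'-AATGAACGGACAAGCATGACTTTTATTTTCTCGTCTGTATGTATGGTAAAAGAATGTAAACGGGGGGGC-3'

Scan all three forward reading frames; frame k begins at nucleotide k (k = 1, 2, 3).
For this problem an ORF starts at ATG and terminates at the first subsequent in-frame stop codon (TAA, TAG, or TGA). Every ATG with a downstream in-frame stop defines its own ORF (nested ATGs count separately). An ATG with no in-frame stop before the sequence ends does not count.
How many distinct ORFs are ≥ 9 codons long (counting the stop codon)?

0

Frame 1: AAT GAA CGG ACA AGC ATG ACT TTT ATT TTC TCG TCT GTA TGT ATG GTA AAA GAA TGT AAA CGG GGG GGC — no ATG→stop ORF.
Frame 2: ATG AAC GGA CAA GCA TGA CTT TTA TTT TCT CGT CTG TAT GTA TGG TAA AAG AAT GTA AAC GGG GGG — ATG at 2, stop TGA at 17 → 18 nt.
Frame 3: TGA ACG GAC AAG CAT GAC TTT TAT TTT CTC GTC TGT ATG TAT GGT AAA AGA ATG TAA ACG GGG GGG — ATG at 39, stop TAA at 57 → 21 nt; ATG at 54, stop TAA at 57 → 6 nt.
No ORF reaches 9 codons. Count = 0.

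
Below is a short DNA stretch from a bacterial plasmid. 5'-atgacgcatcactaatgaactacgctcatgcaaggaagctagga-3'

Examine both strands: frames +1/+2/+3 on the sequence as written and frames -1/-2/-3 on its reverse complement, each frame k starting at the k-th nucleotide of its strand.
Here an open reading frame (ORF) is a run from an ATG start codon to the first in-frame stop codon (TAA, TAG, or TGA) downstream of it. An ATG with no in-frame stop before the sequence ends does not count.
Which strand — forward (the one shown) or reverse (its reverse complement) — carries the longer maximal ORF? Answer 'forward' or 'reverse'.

reverse

Reverse complement (5'→3'): TCCTAGCTTCCTTGCATGAGCGTAGTTCATTAGTGATGCGTCAT
Frame +1: ATG ACG CAT CAC TAA TGA ACT ACG CTC ATG CAA GGA AGC TAG — ATG at 1, stop TAA at 13 → 15 nt; ATG at 28, stop TAG at 40 → 15 nt.
Frame +2: TGA CGC ATC ACT AAT GAA CTA CGC TCA TGC AAG GAA GCT AGG — no ATG→stop ORF.
Frame +3: GAC GCA TCA CTA ATG AAC TAC GCT CAT GCA AGG AAG CTA GGA — no ATG→stop ORF.
Frame -1: TCC TAG CTT CCT TGC ATG AGC GTA GTT CAT TAG TGA TGC GTC — ATG at 16, stop TAG at 31 → 18 nt.
Frame -2: CCT AGC TTC CTT GCA TGA GCG TAG TTC ATT AGT GAT GCG TCA — no ATG→stop ORF.
Frame -3: CTA GCT TCC TTG CAT GAG CGT AGT TCA TTA GTG ATG CGT CAT — no ATG→stop ORF.
Forward-strand max 15 nt; reverse-strand max 18 nt. The reverse strand has the longer ORF.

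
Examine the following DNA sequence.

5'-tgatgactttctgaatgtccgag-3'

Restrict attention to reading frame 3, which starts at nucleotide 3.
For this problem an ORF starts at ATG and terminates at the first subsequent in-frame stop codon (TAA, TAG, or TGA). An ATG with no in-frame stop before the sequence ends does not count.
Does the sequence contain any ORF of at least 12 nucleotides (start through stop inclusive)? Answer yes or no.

yes

Frame 3: ATG ACT TTC TGA ATG TCC GAG — ATG at 3, stop TGA at 12 → 12 nt.
Frame 3 has an ORF of 12 nucleotides (positions 3–14) ≥ 12, so yes.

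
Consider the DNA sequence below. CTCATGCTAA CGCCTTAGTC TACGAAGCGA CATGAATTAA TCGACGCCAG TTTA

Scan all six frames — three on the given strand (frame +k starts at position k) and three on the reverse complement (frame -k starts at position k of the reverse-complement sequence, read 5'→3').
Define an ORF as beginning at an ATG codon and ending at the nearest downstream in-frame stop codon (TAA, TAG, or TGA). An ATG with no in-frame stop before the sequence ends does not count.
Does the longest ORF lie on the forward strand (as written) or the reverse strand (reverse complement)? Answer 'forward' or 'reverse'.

reverse

Reverse complement (5'→3'): TAAACTGGCGTCGATTAATTCATGTCGCTTCGTAGACTAAGGCGTTAGCATGAG
Frame +1: CTC ATG CTA ACG CCT TAG TCT ACG AAG CGA CAT GAA TTA ATC GAC GCC AGT TTA — ATG at 4, stop TAG at 16 → 15 nt.
Frame +2: TCA TGC TAA CGC CTT AGT CTA CGA AGC GAC ATG AAT TAA TCG ACG CCA GTT — ATG at 32, stop TAA at 38 → 9 nt.
Frame +3: CAT GCT AAC GCC TTA GTC TAC GAA GCG ACA TGA ATT AAT CGA CGC CAG TTT — no ATG→stop ORF.
Frame -1: TAA ACT GGC GTC GAT TAA TTC ATG TCG CTT CGT AGA CTA AGG CGT TAG CAT GAG — ATG at 22, stop TAG at 46 → 27 nt.
Frame -2: AAA CTG GCG TCG ATT AAT TCA TGT CGC TTC GTA GAC TAA GGC GTT AGC ATG — no ATG→stop ORF.
Frame -3: AAC TGG CGT CGA TTA ATT CAT GTC GCT TCG TAG ACT AAG GCG TTA GCA TGA — no ATG→stop ORF.
Forward-strand max 15 nt; reverse-strand max 27 nt. The reverse strand has the longer ORF.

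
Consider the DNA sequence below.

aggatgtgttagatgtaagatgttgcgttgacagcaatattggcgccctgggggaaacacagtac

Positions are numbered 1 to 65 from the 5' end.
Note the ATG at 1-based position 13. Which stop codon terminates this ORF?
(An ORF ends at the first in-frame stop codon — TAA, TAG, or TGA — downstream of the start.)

Codons from position 13: ATG (13–15), TAA (16–18).
The first in-frame stop codon is TAA.

TAA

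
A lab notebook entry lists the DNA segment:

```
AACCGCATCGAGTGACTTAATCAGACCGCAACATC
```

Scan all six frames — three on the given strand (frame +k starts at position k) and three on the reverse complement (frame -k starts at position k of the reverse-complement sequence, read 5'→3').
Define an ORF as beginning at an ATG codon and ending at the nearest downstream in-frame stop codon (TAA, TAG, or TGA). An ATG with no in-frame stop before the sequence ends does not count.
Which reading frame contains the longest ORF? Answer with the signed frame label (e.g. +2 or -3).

Reverse complement (5'→3'): GATGTTGCGGTCTGATTAAGTCACTCGATGCGGTT
Frame +1: AAC CGC ATC GAG TGA CTT AAT CAG ACC GCA ACA — no ATG→stop ORF.
Frame +2: ACC GCA TCG AGT GAC TTA ATC AGA CCG CAA CAT — no ATG→stop ORF.
Frame +3: CCG CAT CGA GTG ACT TAA TCA GAC CGC AAC ATC — no ATG→stop ORF.
Frame -1: GAT GTT GCG GTC TGA TTA AGT CAC TCG ATG CGG — no ATG→stop ORF.
Frame -2: ATG TTG CGG TCT GAT TAA GTC ACT CGA TGC GGT — ATG at 2, stop TAA at 17 → 18 nt.
Frame -3: TGT TGC GGT CTG ATT AAG TCA CTC GAT GCG GTT — no ATG→stop ORF.
Longest ORF is 18 nt in frame -2 (positions 2–19).

-2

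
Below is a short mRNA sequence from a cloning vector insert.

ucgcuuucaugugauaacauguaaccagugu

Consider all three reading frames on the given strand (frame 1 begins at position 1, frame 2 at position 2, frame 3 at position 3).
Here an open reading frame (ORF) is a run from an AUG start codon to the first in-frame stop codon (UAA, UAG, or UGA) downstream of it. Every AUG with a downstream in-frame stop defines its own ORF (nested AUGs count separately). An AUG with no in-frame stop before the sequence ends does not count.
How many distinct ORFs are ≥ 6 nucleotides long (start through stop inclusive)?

Frame 1: UCG CUU UCA UGU GAU AAC AUG UAA CCA GUG — AUG at 19, stop UAA at 22 → 6 nt.
Frame 2: CGC UUU CAU GUG AUA ACA UGU AAC CAG UGU — no AUG→stop ORF.
Frame 3: GCU UUC AUG UGA UAA CAU GUA ACC AGU — AUG at 9, stop UGA at 12 → 6 nt.
ORFs ≥ 6 nucleotides: frame 1 19–24 (6 nucleotides), frame 3 9–14 (6 nucleotides). Count = 2.

2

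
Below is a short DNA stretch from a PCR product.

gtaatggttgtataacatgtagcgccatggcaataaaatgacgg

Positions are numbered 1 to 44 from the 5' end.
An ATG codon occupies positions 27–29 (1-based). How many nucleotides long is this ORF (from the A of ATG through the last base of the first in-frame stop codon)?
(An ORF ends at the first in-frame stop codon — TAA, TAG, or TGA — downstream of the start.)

15

Codons from position 27: ATG (27–29), GCA (30–32), ATA (33–35), AAA (36–38), TGA (39–41).
TGA is the first in-frame stop; ORF spans 27–41, 15 nucleotides.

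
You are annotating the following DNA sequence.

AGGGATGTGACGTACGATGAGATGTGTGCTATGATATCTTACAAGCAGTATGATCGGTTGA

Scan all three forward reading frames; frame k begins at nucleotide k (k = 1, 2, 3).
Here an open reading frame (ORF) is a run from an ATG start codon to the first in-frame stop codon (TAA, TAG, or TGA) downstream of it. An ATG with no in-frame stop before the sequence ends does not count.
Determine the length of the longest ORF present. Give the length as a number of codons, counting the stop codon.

6

Frame 1: AGG GAT GTG ACG TAC GAT GAG ATG TGT GCT ATG ATA TCT TAC AAG CAG TAT GAT CGG TTG — no ATG→stop ORF.
Frame 2: GGG ATG TGA CGT ACG ATG AGA TGT GTG CTA TGA TAT CTT ACA AGC AGT ATG ATC GGT TGA — ATG at 5, stop TGA at 8 → 6 nt; ATG at 17, stop TGA at 32 → 18 nt; ATG at 50, stop TGA at 59 → 12 nt.
Frame 3: GGA TGT GAC GTA CGA TGA GAT GTG TGC TAT GAT ATC TTA CAA GCA GTA TGA TCG GTT — no ATG→stop ORF.
Longest: frame 2, positions 17–34, 18 nt = 6 codons = 5 aa. → 6 codons.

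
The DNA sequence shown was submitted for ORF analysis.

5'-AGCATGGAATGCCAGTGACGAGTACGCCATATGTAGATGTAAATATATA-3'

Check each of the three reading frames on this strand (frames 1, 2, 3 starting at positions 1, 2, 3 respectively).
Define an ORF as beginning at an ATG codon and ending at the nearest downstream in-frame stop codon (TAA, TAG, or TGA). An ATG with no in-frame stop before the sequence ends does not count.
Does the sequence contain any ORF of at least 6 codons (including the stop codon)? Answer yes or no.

Frame 1: AGC ATG GAA TGC CAG TGA CGA GTA CGC CAT ATG TAG ATG TAA ATA TAT — ATG at 4, stop TGA at 16 → 15 nt; ATG at 31, stop TAG at 34 → 6 nt; ATG at 37, stop TAA at 40 → 6 nt.
Frame 2: GCA TGG AAT GCC AGT GAC GAG TAC GCC ATA TGT AGA TGT AAA TAT ATA — no ATG→stop ORF.
Frame 3: CAT GGA ATG CCA GTG ACG AGT ACG CCA TAT GTA GAT GTA AAT ATA — no ATG→stop ORF.
Largest ORF found is 5 codons < 6, so no.

no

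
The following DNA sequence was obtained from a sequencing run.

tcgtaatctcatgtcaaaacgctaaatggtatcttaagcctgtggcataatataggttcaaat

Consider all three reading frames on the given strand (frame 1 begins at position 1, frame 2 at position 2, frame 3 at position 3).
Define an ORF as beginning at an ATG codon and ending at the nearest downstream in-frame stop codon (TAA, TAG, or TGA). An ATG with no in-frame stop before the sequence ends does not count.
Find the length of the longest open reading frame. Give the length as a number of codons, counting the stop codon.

Frame 1: TCG TAA TCT CAT GTC AAA ACG CTA AAT GGT ATC TTA AGC CTG TGG CAT AAT ATA GGT TCA AAT — no ATG→stop ORF.
Frame 2: CGT AAT CTC ATG TCA AAA CGC TAA ATG GTA TCT TAA GCC TGT GGC ATA ATA TAG GTT CAA — ATG at 11, stop TAA at 23 → 15 nt; ATG at 26, stop TAA at 35 → 12 nt.
Frame 3: GTA ATC TCA TGT CAA AAC GCT AAA TGG TAT CTT AAG CCT GTG GCA TAA TAT AGG TTC AAA — no ATG→stop ORF.
Longest: frame 2, positions 11–25, 15 nt = 5 codons = 4 aa. → 5 codons.

5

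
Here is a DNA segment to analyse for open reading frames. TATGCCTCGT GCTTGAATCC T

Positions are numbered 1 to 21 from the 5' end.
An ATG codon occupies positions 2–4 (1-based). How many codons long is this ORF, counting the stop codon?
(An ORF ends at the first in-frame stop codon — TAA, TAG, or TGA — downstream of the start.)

5

Codons from position 2: ATG (2–4), CCT (5–7), CGT (8–10), GCT (11–13), TGA (14–16).
TGA is the first in-frame stop; that's 5 codons including the stop.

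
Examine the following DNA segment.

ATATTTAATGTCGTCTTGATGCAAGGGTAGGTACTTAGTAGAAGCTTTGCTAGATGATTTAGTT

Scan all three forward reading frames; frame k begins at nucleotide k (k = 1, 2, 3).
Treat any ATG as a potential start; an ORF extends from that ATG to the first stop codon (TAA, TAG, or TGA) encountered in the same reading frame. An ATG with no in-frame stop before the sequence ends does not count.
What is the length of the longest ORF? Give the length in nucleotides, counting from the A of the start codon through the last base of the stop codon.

12

Frame 1: ATA TTT AAT GTC GTC TTG ATG CAA GGG TAG GTA CTT AGT AGA AGC TTT GCT AGA TGA TTT AGT — ATG at 19, stop TAG at 28 → 12 nt.
Frame 2: TAT TTA ATG TCG TCT TGA TGC AAG GGT AGG TAC TTA GTA GAA GCT TTG CTA GAT GAT TTA GTT — ATG at 8, stop TGA at 17 → 12 nt.
Frame 3: ATT TAA TGT CGT CTT GAT GCA AGG GTA GGT ACT TAG TAG AAG CTT TGC TAG ATG ATT TAG — ATG at 54, stop TAG at 60 → 9 nt.
Longest: frame 1, positions 19–30, 12 nt = 4 codons = 3 aa. → 12 nucleotides.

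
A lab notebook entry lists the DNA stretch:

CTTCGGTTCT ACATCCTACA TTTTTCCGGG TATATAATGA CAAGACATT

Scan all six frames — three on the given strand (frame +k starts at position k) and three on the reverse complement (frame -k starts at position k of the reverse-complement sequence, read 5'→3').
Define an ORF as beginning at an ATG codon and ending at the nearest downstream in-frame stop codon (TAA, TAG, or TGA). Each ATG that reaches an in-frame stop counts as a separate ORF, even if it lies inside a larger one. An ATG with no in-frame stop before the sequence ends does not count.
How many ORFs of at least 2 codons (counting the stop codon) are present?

Reverse complement (5'→3'): AATGTCTTGTCATTATATACCCGGAAAAATGTAGGATGTAGAACCGAAG
Frame +1: CTT CGG TTC TAC ATC CTA CAT TTT TCC GGG TAT ATA ATG ACA AGA CAT — no ATG→stop ORF.
Frame +2: TTC GGT TCT ACA TCC TAC ATT TTT CCG GGT ATA TAA TGA CAA GAC ATT — no ATG→stop ORF.
Frame +3: TCG GTT CTA CAT CCT ACA TTT TTC CGG GTA TAT AAT GAC AAG ACA — no ATG→stop ORF.
Frame -1: AAT GTC TTG TCA TTA TAT ACC CGG AAA AAT GTA GGA TGT AGA ACC GAA — no ATG→stop ORF.
Frame -2: ATG TCT TGT CAT TAT ATA CCC GGA AAA ATG TAG GAT GTA GAA CCG AAG — ATG at 2, stop TAG at 32 → 33 nt; ATG at 29, stop TAG at 32 → 6 nt.
Frame -3: TGT CTT GTC ATT ATA TAC CCG GAA AAA TGT AGG ATG TAG AAC CGA — ATG at 36, stop TAG at 39 → 6 nt.
ORFs ≥ 2 codons: frame -2 2–34 (11 codons), frame -2 29–34 (2 codons), frame -3 36–41 (2 codons). Count = 3.

3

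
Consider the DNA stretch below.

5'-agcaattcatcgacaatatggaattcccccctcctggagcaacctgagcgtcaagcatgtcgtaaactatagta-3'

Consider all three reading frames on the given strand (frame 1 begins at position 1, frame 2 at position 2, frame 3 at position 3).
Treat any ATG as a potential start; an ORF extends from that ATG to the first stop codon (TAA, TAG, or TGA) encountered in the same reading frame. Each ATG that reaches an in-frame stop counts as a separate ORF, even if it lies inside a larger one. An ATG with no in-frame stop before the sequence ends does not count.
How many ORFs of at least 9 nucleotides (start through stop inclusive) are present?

2

Frame 1: AGC AAT TCA TCG ACA ATA TGG AAT TCC CCC CTC CTG GAG CAA CCT GAG CGT CAA GCA TGT CGT AAA CTA TAG — no ATG→stop ORF.
Frame 2: GCA ATT CAT CGA CAA TAT GGA ATT CCC CCC TCC TGG AGC AAC CTG AGC GTC AAG CAT GTC GTA AAC TAT AGT — no ATG→stop ORF.
Frame 3: CAA TTC ATC GAC AAT ATG GAA TTC CCC CCT CCT GGA GCA ACC TGA GCG TCA AGC ATG TCG TAA ACT ATA GTA — ATG at 18, stop TGA at 45 → 30 nt; ATG at 57, stop TAA at 63 → 9 nt.
ORFs ≥ 9 nucleotides: frame 3 18–47 (30 nucleotides), frame 3 57–65 (9 nucleotides). Count = 2.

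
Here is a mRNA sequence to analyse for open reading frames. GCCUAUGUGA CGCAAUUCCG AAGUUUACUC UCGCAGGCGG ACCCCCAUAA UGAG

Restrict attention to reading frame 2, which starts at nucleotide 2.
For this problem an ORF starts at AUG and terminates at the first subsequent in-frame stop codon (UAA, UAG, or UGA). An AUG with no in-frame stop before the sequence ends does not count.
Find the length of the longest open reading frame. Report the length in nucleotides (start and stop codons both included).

6

Frame 2: CCU AUG UGA CGC AAU UCC GAA GUU UAC UCU CGC AGG CGG ACC CCC AUA AUG — AUG at 5, stop UGA at 8 → 6 nt.
Longest: frame 2, positions 5–10, 6 nt = 2 codons = 1 aa. → 6 nucleotides.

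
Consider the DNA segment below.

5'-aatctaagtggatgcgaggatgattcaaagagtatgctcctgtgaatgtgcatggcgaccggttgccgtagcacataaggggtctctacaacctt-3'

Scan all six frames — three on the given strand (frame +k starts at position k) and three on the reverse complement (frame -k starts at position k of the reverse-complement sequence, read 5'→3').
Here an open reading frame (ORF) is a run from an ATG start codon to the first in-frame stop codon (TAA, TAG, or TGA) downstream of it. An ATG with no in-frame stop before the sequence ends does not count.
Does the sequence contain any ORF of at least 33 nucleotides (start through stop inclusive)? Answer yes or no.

yes

Reverse complement (5'→3'): AAGGTTGTAGAGACCCCTTATGTGCTACGGCAACCGGTCGCCATGCACATTCACAGGAGCATACTCTTTGAATCATCCTCGCATCCACTTAGATT
Frame +1: AAT CTA AGT GGA TGC GAG GAT GAT TCA AAG AGT ATG CTC CTG TGA ATG TGC ATG GCG ACC GGT TGC CGT AGC ACA TAA GGG GTC TCT ACA ACC — ATG at 34, stop TGA at 43 → 12 nt; ATG at 46, stop TAA at 76 → 33 nt; ATG at 52, stop TAA at 76 → 27 nt.
Frame +2: ATC TAA GTG GAT GCG AGG ATG ATT CAA AGA GTA TGC TCC TGT GAA TGT GCA TGG CGA CCG GTT GCC GTA GCA CAT AAG GGG TCT CTA CAA CCT — no ATG→stop ORF.
Frame +3: TCT AAG TGG ATG CGA GGA TGA TTC AAA GAG TAT GCT CCT GTG AAT GTG CAT GGC GAC CGG TTG CCG TAG CAC ATA AGG GGT CTC TAC AAC CTT — ATG at 12, stop TGA at 21 → 12 nt.
Frame -1: AAG GTT GTA GAG ACC CCT TAT GTG CTA CGG CAA CCG GTC GCC ATG CAC ATT CAC AGG AGC ATA CTC TTT GAA TCA TCC TCG CAT CCA CTT AGA — no ATG→stop ORF.
Frame -2: AGG TTG TAG AGA CCC CTT ATG TGC TAC GGC AAC CGG TCG CCA TGC ACA TTC ACA GGA GCA TAC TCT TTG AAT CAT CCT CGC ATC CAC TTA GAT — no ATG→stop ORF.
Frame -3: GGT TGT AGA GAC CCC TTA TGT GCT ACG GCA ACC GGT CGC CAT GCA CAT TCA CAG GAG CAT ACT CTT TGA ATC ATC CTC GCA TCC ACT TAG ATT — no ATG→stop ORF.
Frame +1 has an ORF of 33 nucleotides (positions 46–78) ≥ 33, so yes.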